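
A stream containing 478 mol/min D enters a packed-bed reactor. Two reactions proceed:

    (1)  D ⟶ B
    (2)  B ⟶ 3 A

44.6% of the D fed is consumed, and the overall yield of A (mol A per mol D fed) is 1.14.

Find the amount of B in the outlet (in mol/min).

Conversion of D: D consumed = 1ξ₁ = 0.446 × 478 → ξ₁ = 213.2 mol/min.
Yield of A: 3ξ₂ / 478 = 1.14 → ξ₂ = 181.6 mol/min.
Outlet amounts (n = n₀ + Σ ν·ξ):
  D: 478 − 1(213.2) = 264.8
  B: 0 + 1(213.2) − 1(181.6) = 31.55
  A: 0 + 3(181.6) = 544.9

31.5 mol/min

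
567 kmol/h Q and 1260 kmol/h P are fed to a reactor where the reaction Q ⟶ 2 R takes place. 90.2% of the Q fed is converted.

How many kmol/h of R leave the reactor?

1020 kmol/h

Q reacted = 0.902 × 567 = 511.4 kmol/h; ν_Q = −1, so ξ = 511.4/1 = 511.4 kmol/h.
Outlet amounts (n = n₀ + ν ξ):
  Q: 567 − 1(511.4) = 55.57
  R: 0 + 2(511.4) = 1023
  P: 1260 (inert)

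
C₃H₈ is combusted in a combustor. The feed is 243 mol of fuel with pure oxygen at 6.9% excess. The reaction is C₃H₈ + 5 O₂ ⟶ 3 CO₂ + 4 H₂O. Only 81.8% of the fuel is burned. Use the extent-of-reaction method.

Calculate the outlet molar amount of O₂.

Stoichiometric O₂ = 5 × 243 = 1215 mol; O₂ fed = 1215 × 1.069 = 1299 mol.
Fuel reacted = 0.818 × 243 → ξ = 198.8 mol.
Outlet (n = n₀ + ν ξ):
  C₃H₈: 243 − 1(198.8) = 44.23
  O₂: 1299 − 5(198.8) = 305
  CO₂: 0 + 3(198.8) = 596.3
  H₂O: 0 + 4(198.8) = 795.1

305 mol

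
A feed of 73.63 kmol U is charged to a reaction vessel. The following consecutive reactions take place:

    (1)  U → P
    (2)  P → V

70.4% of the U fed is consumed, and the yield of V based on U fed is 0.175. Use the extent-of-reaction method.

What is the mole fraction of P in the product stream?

Conversion of U: U consumed = 1ξ₁ = 0.704 × 73.63 → ξ₁ = 51.84 kmol.
Yield of V: 1ξ₂ / 73.63 = 0.175 → ξ₂ = 12.89 kmol.
Outlet amounts (n = n₀ + Σ ν·ξ):
  U: 73.63 − 1(51.84) = 21.79
  P: 0 + 1(51.84) − 1(12.89) = 38.95
  V: 0 + 1(12.89) = 12.89
Total out = 73.63 kmol; y_P = 38.95 / 73.63 = 0.529.

0.529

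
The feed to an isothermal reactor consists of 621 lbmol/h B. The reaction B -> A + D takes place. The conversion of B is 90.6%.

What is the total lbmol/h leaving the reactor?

1180 lbmol/h

B reacted = 0.906 × 621 = 562.6 lbmol/h; ν_B = −1, so ξ = 562.6/1 = 562.6 lbmol/h.
Outlet amounts (n = n₀ + ν ξ):
  B: 621 − 1(562.6) = 58.37
  A: 0 + 1(562.6) = 562.6
  D: 0 + 1(562.6) = 562.6
Total out = 58.37 + 562.6 + 562.6 = 1184 lbmol/h.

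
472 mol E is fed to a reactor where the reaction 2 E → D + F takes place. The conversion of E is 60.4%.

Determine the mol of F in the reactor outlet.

143 mol

E reacted = 0.604 × 472 = 285.1 mol; ν_E = −2, so ξ = 285.1/2 = 142.5 mol.
Outlet amounts (n = n₀ + ν ξ):
  E: 472 − 2(142.5) = 186.9
  D: 0 + 1(142.5) = 142.5
  F: 0 + 1(142.5) = 142.5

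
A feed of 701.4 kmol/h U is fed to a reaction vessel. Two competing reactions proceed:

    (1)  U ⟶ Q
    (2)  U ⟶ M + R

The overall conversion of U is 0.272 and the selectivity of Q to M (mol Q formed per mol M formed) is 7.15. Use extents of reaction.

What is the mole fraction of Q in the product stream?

Conversion of U: U consumed = 0.272 × 701.4 = 190.8 kmol/h = 1ξ₁ + 1ξ₂.
Selectivity: 1ξ₁ / (1ξ₂) = 7.15 → ξ₁ = 7.15 ξ₂.
Substitute: (1·7.15 + 1) ξ₂ = 190.8 → ξ₂ = 23.41 kmol/h, ξ₁ = 167.4 kmol/h.
Outlet amounts (n = n₀ + Σ ν·ξ):
  U: 701.4 − 1(167.4) − 1(23.41) = 510.6
  Q: 0 + 1(167.4) = 167.4
  M: 0 + 1(23.41) = 23.41
  R: 0 + 1(23.41) = 23.41
Total out = 724.8 kmol/h; y_Q = 167.4 / 724.8 = 0.2309.

0.231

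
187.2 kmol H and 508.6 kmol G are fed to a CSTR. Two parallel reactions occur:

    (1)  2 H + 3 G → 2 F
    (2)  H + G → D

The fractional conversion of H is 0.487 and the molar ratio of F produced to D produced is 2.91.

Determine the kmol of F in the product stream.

Conversion of H: H consumed = 0.487 × 187.2 = 91.17 kmol = 2ξ₁ + 1ξ₂.
Selectivity: 2ξ₁ / (1ξ₂) = 2.91 → ξ₁ = 1.455 ξ₂.
Substitute: (2·1.455 + 1) ξ₂ = 91.17 → ξ₂ = 23.32 kmol, ξ₁ = 33.93 kmol.
Outlet amounts (n = n₀ + Σ ν·ξ):
  H: 187.2 − 2(33.93) − 1(23.32) = 96.03
  G: 508.6 − 3(33.93) − 1(23.32) = 383.5
  F: 0 + 2(33.93) = 67.85
  D: 0 + 1(23.32) = 23.32

67.9 kmol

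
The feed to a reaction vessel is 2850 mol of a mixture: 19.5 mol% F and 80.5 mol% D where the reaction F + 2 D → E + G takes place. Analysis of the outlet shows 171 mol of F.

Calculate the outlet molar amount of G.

385 mol

For F: n = n₀ − 1ξ → 171 = 555.8 − 1ξ, giving ξ = 384.8 mol.
Outlet amounts (n = n₀ + ν ξ):
  F: 555.8 − 1(384.8) = 171
  D: 2294 − 2(384.8) = 1525
  E: 0 + 1(384.8) = 384.8
  G: 0 + 1(384.8) = 384.8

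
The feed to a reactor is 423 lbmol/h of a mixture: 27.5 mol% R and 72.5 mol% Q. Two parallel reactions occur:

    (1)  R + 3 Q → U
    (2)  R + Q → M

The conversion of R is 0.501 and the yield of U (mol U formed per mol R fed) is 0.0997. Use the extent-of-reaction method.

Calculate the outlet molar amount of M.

Yield of U: 1ξ₁ / 116.3 = 0.0997 → ξ₁ = 11.6 lbmol/h.
Conversion of R: 1ξ₁ + 1ξ₂ = 0.501 × 116.3 = 58.28 → ξ₂ = 46.68 lbmol/h.
Outlet amounts (n = n₀ + Σ ν·ξ):
  R: 116.3 − 1(11.6) − 1(46.68) = 58.05
  Q: 306.7 − 3(11.6) − 1(46.68) = 225.2
  U: 0 + 1(11.6) = 11.6
  M: 0 + 1(46.68) = 46.68

46.7 lbmol/h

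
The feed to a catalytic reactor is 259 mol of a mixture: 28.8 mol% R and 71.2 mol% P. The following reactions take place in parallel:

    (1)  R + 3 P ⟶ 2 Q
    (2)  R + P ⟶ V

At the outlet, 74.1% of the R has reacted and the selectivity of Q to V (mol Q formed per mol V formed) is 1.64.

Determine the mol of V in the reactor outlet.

Conversion of R: R consumed = 0.741 × 74.59 = 55.27 mol = 1ξ₁ + 1ξ₂.
Selectivity: 2ξ₁ / (1ξ₂) = 1.64 → ξ₁ = 0.82 ξ₂.
Substitute: (1·0.82 + 1) ξ₂ = 55.27 → ξ₂ = 30.37 mol, ξ₁ = 24.9 mol.
Outlet amounts (n = n₀ + Σ ν·ξ):
  R: 74.59 − 1(24.9) − 1(30.37) = 19.32
  P: 184.4 − 3(24.9) − 1(30.37) = 79.33
  Q: 0 + 2(24.9) = 49.81
  V: 0 + 1(30.37) = 30.37

30.4 mol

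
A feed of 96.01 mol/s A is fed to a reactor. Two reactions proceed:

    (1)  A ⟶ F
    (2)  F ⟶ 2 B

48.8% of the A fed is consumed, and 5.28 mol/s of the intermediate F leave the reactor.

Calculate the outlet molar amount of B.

83.1 mol/s

Conversion of A: A consumed = 1ξ₁ = 0.488 × 96.01 → ξ₁ = 46.85 mol/s.
F balance: n_F = 0 + 1ξ₁ − 1ξ₂ = 5.28 → ξ₂ = (1·46.85 − 5.28)/1 = 41.57 mol/s.
Outlet amounts (n = n₀ + Σ ν·ξ):
  A: 96.01 − 1(46.85) = 49.16
  F: 0 + 1(46.85) − 1(41.57) = 5.28
  B: 0 + 2(41.57) = 83.15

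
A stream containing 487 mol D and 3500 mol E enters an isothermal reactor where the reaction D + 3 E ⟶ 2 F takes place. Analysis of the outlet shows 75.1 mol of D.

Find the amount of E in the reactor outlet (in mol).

For D: n = n₀ − 1ξ → 75.1 = 487 − 1ξ, giving ξ = 411.9 mol.
Outlet amounts (n = n₀ + ν ξ):
  D: 487 − 1(411.9) = 75.1
  E: 3500 − 3(411.9) = 2264
  F: 0 + 2(411.9) = 823.8

2260 mol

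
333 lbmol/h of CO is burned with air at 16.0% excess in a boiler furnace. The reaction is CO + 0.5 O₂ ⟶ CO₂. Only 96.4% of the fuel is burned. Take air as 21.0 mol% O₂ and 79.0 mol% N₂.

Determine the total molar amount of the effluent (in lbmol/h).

Stoichiometric O₂ = 0.5 × 333 = 166.5 lbmol/h; O₂ fed = 166.5 × 1.160 = 193.1 lbmol/h.
N₂ fed = 193.1 × 79/21 = 726.6 lbmol/h.
Fuel reacted = 0.964 × 333 → ξ = 321 lbmol/h.
Outlet (n = n₀ + ν ξ):
  CO: 333 − 1(321) = 11.99
  O₂: 193.1 − 0.5(321) = 32.63
  N₂: 726.6 (inert)
  CO₂: 0 + 1(321) = 321
Total out = 11.99 + 32.63 + 726.6 + 321 = 1092 lbmol/h.

1090 lbmol/h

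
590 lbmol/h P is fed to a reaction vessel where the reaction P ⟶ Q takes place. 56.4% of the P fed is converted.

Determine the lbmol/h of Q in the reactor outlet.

P reacted = 0.564 × 590 = 332.8 lbmol/h; ν_P = −1, so ξ = 332.8/1 = 332.8 lbmol/h.
Outlet amounts (n = n₀ + ν ξ):
  P: 590 − 1(332.8) = 257.2
  Q: 0 + 1(332.8) = 332.8

333 lbmol/h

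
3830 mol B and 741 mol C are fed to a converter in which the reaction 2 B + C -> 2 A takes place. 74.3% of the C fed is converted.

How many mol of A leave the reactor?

1100 mol

C reacted = 0.743 × 741 = 550.6 mol; ν_C = −1, so ξ = 550.6/1 = 550.6 mol.
Outlet amounts (n = n₀ + ν ξ):
  B: 3830 − 2(550.6) = 2729
  C: 741 − 1(550.6) = 190.4
  A: 0 + 2(550.6) = 1101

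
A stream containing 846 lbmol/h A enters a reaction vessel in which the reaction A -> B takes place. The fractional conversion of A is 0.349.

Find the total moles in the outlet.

846 lbmol/h

A reacted = 0.349 × 846 = 295.3 lbmol/h; ν_A = −1, so ξ = 295.3/1 = 295.3 lbmol/h.
Outlet amounts (n = n₀ + ν ξ):
  A: 846 − 1(295.3) = 550.7
  B: 0 + 1(295.3) = 295.3
Total out = 550.7 + 295.3 = 846 lbmol/h.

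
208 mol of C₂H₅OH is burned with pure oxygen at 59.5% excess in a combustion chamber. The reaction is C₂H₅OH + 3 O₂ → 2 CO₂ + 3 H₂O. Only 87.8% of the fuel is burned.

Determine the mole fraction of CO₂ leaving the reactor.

0.264

Stoichiometric O₂ = 3 × 208 = 624 mol; O₂ fed = 624 × 1.595 = 995.3 mol.
Fuel reacted = 0.878 × 208 → ξ = 182.6 mol.
Outlet (n = n₀ + ν ξ):
  C₂H₅OH: 208 − 1(182.6) = 25.38
  O₂: 995.3 − 3(182.6) = 447.4
  CO₂: 0 + 2(182.6) = 365.2
  H₂O: 0 + 3(182.6) = 547.9
Total out = 1386 mol; y_CO₂ = 365.2 / 1386 = 0.2635.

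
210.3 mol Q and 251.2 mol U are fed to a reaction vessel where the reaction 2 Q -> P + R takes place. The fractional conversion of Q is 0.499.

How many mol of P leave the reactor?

Q reacted = 0.499 × 210.3 = 104.9 mol; ν_Q = −2, so ξ = 104.9/2 = 52.47 mol.
Outlet amounts (n = n₀ + ν ξ):
  Q: 210.3 − 2(52.47) = 105.4
  P: 0 + 1(52.47) = 52.47
  R: 0 + 1(52.47) = 52.47
  U: 251.2 (inert)

52.5 mol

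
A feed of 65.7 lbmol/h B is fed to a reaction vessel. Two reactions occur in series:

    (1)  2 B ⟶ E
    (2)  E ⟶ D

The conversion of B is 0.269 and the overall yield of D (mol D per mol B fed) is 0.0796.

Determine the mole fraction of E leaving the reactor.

Conversion of B: B consumed = 2ξ₁ = 0.269 × 65.7 → ξ₁ = 8.837 lbmol/h.
Yield of D: 1ξ₂ / 65.7 = 0.0796 → ξ₂ = 5.23 lbmol/h.
Outlet amounts (n = n₀ + Σ ν·ξ):
  B: 65.7 − 2(8.837) = 48.03
  E: 0 + 1(8.837) − 1(5.23) = 3.607
  D: 0 + 1(5.23) = 5.23
Total out = 56.86 lbmol/h; y_E = 3.607 / 56.86 = 0.06343.

0.0634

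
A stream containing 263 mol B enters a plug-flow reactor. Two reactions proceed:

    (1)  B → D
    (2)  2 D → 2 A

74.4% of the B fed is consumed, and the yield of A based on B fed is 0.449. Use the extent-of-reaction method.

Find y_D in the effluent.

0.295

Conversion of B: B consumed = 1ξ₁ = 0.744 × 263 → ξ₁ = 195.7 mol.
Yield of A: 2ξ₂ / 263 = 0.449 → ξ₂ = 59.04 mol.
Outlet amounts (n = n₀ + Σ ν·ξ):
  B: 263 − 1(195.7) = 67.33
  D: 0 + 1(195.7) − 2(59.04) = 77.58
  A: 0 + 2(59.04) = 118.1
Total out = 263 mol; y_D = 77.58 / 263 = 0.295.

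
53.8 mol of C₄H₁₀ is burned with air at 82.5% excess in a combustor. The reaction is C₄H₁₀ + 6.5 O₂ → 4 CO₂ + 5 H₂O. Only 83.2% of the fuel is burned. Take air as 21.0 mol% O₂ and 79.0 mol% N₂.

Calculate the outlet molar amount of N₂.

Stoichiometric O₂ = 6.5 × 53.8 = 349.7 mol; O₂ fed = 349.7 × 1.825 = 638.2 mol.
N₂ fed = 638.2 × 79/21 = 2401 mol.
Fuel reacted = 0.832 × 53.8 → ξ = 44.76 mol.
Outlet (n = n₀ + ν ξ):
  C₄H₁₀: 53.8 − 1(44.76) = 9.038
  O₂: 638.2 − 6.5(44.76) = 347.3
  N₂: 2401 (inert)
  CO₂: 0 + 4(44.76) = 179
  H₂O: 0 + 5(44.76) = 223.8

2400 mol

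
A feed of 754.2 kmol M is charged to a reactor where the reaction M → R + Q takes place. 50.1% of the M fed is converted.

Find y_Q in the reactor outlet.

0.334

M reacted = 0.501 × 754.2 = 377.9 kmol; ν_M = −1, so ξ = 377.9/1 = 377.9 kmol.
Outlet amounts (n = n₀ + ν ξ):
  M: 754.2 − 1(377.9) = 376.3
  R: 0 + 1(377.9) = 377.9
  Q: 0 + 1(377.9) = 377.9
Total out = 1132 kmol; y_Q = 377.9 / 1132 = 0.3338.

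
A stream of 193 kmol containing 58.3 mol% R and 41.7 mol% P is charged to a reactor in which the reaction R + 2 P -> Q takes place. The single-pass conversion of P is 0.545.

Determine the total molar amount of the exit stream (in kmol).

149 kmol

P reacted = 0.545 × 80.48 = 43.86 kmol; ν_P = −2, so ξ = 43.86/2 = 21.93 kmol.
Outlet amounts (n = n₀ + ν ξ):
  R: 112.5 − 1(21.93) = 90.59
  P: 80.48 − 2(21.93) = 36.62
  Q: 0 + 1(21.93) = 21.93
Total out = 90.59 + 36.62 + 21.93 = 149.1 kmol.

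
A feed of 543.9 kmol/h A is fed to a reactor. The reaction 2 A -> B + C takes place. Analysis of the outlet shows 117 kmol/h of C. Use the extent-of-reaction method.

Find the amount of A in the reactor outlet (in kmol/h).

For C: n = n₀ + 1ξ → 117 = 0 + 1ξ, giving ξ = 117 kmol/h.
Outlet amounts (n = n₀ + ν ξ):
  A: 543.9 − 2(117) = 309.9
  B: 0 + 1(117) = 117
  C: 0 + 1(117) = 117

310 kmol/h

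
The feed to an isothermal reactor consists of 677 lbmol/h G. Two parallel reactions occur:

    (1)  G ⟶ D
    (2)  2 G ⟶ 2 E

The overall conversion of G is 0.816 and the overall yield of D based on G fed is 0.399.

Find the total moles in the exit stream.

Yield of D: 1ξ₁ / 677 = 0.399 → ξ₁ = 270.1 lbmol/h.
Conversion of G: 1ξ₁ + 2ξ₂ = 0.816 × 677 = 552.4 → ξ₂ = 141.2 lbmol/h.
Outlet amounts (n = n₀ + Σ ν·ξ):
  G: 677 − 1(270.1) − 2(141.2) = 124.6
  D: 0 + 1(270.1) = 270.1
  E: 0 + 2(141.2) = 282.3
Total out = 124.6 + 270.1 + 282.3 = 677 lbmol/h.

677 lbmol/h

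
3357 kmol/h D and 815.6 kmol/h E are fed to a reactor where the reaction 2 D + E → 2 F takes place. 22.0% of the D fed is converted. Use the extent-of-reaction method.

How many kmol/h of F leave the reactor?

D reacted = 0.22 × 3357 = 738.5 kmol/h; ν_D = −2, so ξ = 738.5/2 = 369.3 kmol/h.
Outlet amounts (n = n₀ + ν ξ):
  D: 3357 − 2(369.3) = 2618
  E: 815.6 − 1(369.3) = 446.3
  F: 0 + 2(369.3) = 738.5

739 kmol/h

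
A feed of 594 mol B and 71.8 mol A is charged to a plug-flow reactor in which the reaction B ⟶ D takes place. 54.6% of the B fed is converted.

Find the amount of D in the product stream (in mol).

324 mol

B reacted = 0.546 × 594 = 324.3 mol; ν_B = −1, so ξ = 324.3/1 = 324.3 mol.
Outlet amounts (n = n₀ + ν ξ):
  B: 594 − 1(324.3) = 269.7
  D: 0 + 1(324.3) = 324.3
  A: 71.8 (inert)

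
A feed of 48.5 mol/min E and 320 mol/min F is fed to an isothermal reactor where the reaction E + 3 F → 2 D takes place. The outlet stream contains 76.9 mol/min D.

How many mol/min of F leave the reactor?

For D: n = n₀ + 2ξ → 76.9 = 0 + 2ξ, giving ξ = 38.45 mol/min.
Outlet amounts (n = n₀ + ν ξ):
  E: 48.5 − 1(38.45) = 10.05
  F: 320 − 3(38.45) = 204.6
  D: 0 + 2(38.45) = 76.9

205 mol/min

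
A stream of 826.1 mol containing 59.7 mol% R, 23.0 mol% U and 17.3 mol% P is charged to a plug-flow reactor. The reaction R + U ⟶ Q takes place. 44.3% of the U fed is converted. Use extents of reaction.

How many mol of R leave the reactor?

409 mol

U reacted = 0.443 × 190 = 84.17 mol; ν_U = −1, so ξ = 84.17/1 = 84.17 mol.
Outlet amounts (n = n₀ + ν ξ):
  R: 493.2 − 1(84.17) = 409
  U: 190 − 1(84.17) = 105.8
  Q: 0 + 1(84.17) = 84.17
  P: 142.9 (inert)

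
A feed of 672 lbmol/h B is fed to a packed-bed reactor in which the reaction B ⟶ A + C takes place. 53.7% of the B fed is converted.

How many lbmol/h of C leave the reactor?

361 lbmol/h

B reacted = 0.537 × 672 = 360.9 lbmol/h; ν_B = −1, so ξ = 360.9/1 = 360.9 lbmol/h.
Outlet amounts (n = n₀ + ν ξ):
  B: 672 − 1(360.9) = 311.1
  A: 0 + 1(360.9) = 360.9
  C: 0 + 1(360.9) = 360.9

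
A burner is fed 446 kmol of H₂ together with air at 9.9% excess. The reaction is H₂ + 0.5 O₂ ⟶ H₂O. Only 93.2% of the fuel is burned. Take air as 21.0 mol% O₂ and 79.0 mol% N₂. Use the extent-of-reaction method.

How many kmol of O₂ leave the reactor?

37.2 kmol

Stoichiometric O₂ = 0.5 × 446 = 223 kmol; O₂ fed = 223 × 1.099 = 245.1 kmol.
N₂ fed = 245.1 × 79/21 = 922 kmol.
Fuel reacted = 0.932 × 446 → ξ = 415.7 kmol.
Outlet (n = n₀ + ν ξ):
  H₂: 446 − 1(415.7) = 30.33
  O₂: 245.1 − 0.5(415.7) = 37.24
  N₂: 922 (inert)
  H₂O: 0 + 1(415.7) = 415.7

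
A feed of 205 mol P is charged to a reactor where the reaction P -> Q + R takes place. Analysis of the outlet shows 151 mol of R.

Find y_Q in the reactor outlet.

For R: n = n₀ + 1ξ → 151 = 0 + 1ξ, giving ξ = 151 mol.
Outlet amounts (n = n₀ + ν ξ):
  P: 205 − 1(151) = 54
  Q: 0 + 1(151) = 151
  R: 0 + 1(151) = 151
Total out = 356 mol; y_Q = 151 / 356 = 0.4242.

0.424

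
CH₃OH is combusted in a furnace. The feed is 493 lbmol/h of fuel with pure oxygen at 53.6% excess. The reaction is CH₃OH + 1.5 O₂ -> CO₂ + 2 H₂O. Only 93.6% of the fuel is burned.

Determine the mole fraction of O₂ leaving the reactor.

0.239

Stoichiometric O₂ = 1.5 × 493 = 739.5 lbmol/h; O₂ fed = 739.5 × 1.536 = 1136 lbmol/h.
Fuel reacted = 0.936 × 493 → ξ = 461.4 lbmol/h.
Outlet (n = n₀ + ν ξ):
  CH₃OH: 493 − 1(461.4) = 31.55
  O₂: 1136 − 1.5(461.4) = 443.7
  CO₂: 0 + 1(461.4) = 461.4
  H₂O: 0 + 2(461.4) = 922.9
Total out = 1860 lbmol/h; y_O₂ = 443.7 / 1860 = 0.2386.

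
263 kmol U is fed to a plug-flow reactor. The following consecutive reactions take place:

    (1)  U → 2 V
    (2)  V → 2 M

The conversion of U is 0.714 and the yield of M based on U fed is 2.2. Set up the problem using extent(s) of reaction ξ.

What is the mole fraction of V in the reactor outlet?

0.117

Conversion of U: U consumed = 1ξ₁ = 0.714 × 263 → ξ₁ = 187.8 kmol.
Yield of M: 2ξ₂ / 263 = 2.2 → ξ₂ = 289.3 kmol.
Outlet amounts (n = n₀ + Σ ν·ξ):
  U: 263 − 1(187.8) = 75.22
  V: 0 + 2(187.8) − 1(289.3) = 86.26
  M: 0 + 2(289.3) = 578.6
Total out = 740.1 kmol; y_V = 86.26 / 740.1 = 0.1166.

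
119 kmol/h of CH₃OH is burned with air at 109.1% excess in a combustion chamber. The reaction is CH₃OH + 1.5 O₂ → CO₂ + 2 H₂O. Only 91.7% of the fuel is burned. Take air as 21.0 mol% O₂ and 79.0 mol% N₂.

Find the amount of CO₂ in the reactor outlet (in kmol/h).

109 kmol/h

Stoichiometric O₂ = 1.5 × 119 = 178.5 kmol/h; O₂ fed = 178.5 × 2.091 = 373.2 kmol/h.
N₂ fed = 373.2 × 79/21 = 1404 kmol/h.
Fuel reacted = 0.917 × 119 → ξ = 109.1 kmol/h.
Outlet (n = n₀ + ν ξ):
  CH₃OH: 119 − 1(109.1) = 9.877
  O₂: 373.2 − 1.5(109.1) = 209.6
  N₂: 1404 (inert)
  CO₂: 0 + 1(109.1) = 109.1
  H₂O: 0 + 2(109.1) = 218.2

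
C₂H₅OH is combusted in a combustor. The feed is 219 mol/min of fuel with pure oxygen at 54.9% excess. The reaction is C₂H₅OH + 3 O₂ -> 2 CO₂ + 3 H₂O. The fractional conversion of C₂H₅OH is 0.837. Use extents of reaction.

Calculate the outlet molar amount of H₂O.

Stoichiometric O₂ = 3 × 219 = 657 mol/min; O₂ fed = 657 × 1.549 = 1018 mol/min.
Fuel reacted = 0.837 × 219 → ξ = 183.3 mol/min.
Outlet (n = n₀ + ν ξ):
  C₂H₅OH: 219 − 1(183.3) = 35.7
  O₂: 1018 − 3(183.3) = 467.8
  CO₂: 0 + 2(183.3) = 366.6
  H₂O: 0 + 3(183.3) = 549.9

550 mol/min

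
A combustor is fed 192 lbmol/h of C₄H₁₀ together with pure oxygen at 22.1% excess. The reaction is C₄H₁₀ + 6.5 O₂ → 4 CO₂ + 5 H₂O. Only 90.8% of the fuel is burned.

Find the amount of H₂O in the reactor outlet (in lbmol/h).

Stoichiometric O₂ = 6.5 × 192 = 1248 lbmol/h; O₂ fed = 1248 × 1.221 = 1524 lbmol/h.
Fuel reacted = 0.908 × 192 → ξ = 174.3 lbmol/h.
Outlet (n = n₀ + ν ξ):
  C₄H₁₀: 192 − 1(174.3) = 17.66
  O₂: 1524 − 6.5(174.3) = 390.6
  CO₂: 0 + 4(174.3) = 697.3
  H₂O: 0 + 5(174.3) = 871.7

872 lbmol/h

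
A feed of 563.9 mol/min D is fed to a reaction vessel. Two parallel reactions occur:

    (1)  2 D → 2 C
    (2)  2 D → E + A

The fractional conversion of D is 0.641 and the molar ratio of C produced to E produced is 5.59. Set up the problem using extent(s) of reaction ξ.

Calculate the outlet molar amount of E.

47.6 mol/min

Conversion of D: D consumed = 0.641 × 563.9 = 361.5 mol/min = 2ξ₁ + 2ξ₂.
Selectivity: 2ξ₁ / (1ξ₂) = 5.59 → ξ₁ = 2.795 ξ₂.
Substitute: (2·2.795 + 2) ξ₂ = 361.5 → ξ₂ = 47.62 mol/min, ξ₁ = 133.1 mol/min.
Outlet amounts (n = n₀ + Σ ν·ξ):
  D: 563.9 − 2(133.1) − 2(47.62) = 202.4
  C: 0 + 2(133.1) = 266.2
  E: 0 + 1(47.62) = 47.62
  A: 0 + 1(47.62) = 47.62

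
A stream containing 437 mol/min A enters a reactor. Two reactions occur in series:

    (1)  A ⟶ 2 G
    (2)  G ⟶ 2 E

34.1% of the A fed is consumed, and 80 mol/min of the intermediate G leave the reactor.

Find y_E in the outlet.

0.542

Conversion of A: A consumed = 1ξ₁ = 0.341 × 437 → ξ₁ = 149 mol/min.
G balance: n_G = 0 + 2ξ₁ − 1ξ₂ = 80 → ξ₂ = (2·149 − 80)/1 = 218 mol/min.
Outlet amounts (n = n₀ + Σ ν·ξ):
  A: 437 − 1(149) = 288
  G: 0 + 2(149) − 1(218) = 80
  E: 0 + 2(218) = 436.1
Total out = 804.1 mol/min; y_E = 436.1 / 804.1 = 0.5423.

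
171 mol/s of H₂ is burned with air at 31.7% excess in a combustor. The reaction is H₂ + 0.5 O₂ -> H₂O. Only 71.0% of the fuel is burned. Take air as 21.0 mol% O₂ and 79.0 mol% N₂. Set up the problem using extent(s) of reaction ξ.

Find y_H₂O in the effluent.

Stoichiometric O₂ = 0.5 × 171 = 85.5 mol/s; O₂ fed = 85.5 × 1.317 = 112.6 mol/s.
N₂ fed = 112.6 × 79/21 = 423.6 mol/s.
Fuel reacted = 0.71 × 171 → ξ = 121.4 mol/s.
Outlet (n = n₀ + ν ξ):
  H₂: 171 − 1(121.4) = 49.59
  O₂: 112.6 − 0.5(121.4) = 51.9
  N₂: 423.6 (inert)
  H₂O: 0 + 1(121.4) = 121.4
Total out = 646.5 mol/s; y_H₂O = 121.4 / 646.5 = 0.1878.

0.188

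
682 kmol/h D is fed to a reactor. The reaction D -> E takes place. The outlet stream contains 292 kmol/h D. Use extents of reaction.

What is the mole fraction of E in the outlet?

For D: n = n₀ − 1ξ → 292 = 682 − 1ξ, giving ξ = 390 kmol/h.
Outlet amounts (n = n₀ + ν ξ):
  D: 682 − 1(390) = 292
  E: 0 + 1(390) = 390
Total out = 682 kmol/h; y_E = 390 / 682 = 0.5718.

0.572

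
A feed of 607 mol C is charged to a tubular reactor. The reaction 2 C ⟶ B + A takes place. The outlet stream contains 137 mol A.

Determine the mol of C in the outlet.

333 mol

For A: n = n₀ + 1ξ → 137 = 0 + 1ξ, giving ξ = 137 mol.
Outlet amounts (n = n₀ + ν ξ):
  C: 607 − 2(137) = 333
  B: 0 + 1(137) = 137
  A: 0 + 1(137) = 137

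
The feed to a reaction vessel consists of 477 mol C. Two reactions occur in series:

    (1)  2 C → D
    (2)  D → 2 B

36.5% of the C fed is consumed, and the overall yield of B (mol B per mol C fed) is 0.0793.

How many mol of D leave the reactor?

68.1 mol

Conversion of C: C consumed = 2ξ₁ = 0.365 × 477 → ξ₁ = 87.05 mol.
Yield of B: 2ξ₂ / 477 = 0.0793 → ξ₂ = 18.91 mol.
Outlet amounts (n = n₀ + Σ ν·ξ):
  C: 477 − 2(87.05) = 302.9
  D: 0 + 1(87.05) − 1(18.91) = 68.14
  B: 0 + 2(18.91) = 37.83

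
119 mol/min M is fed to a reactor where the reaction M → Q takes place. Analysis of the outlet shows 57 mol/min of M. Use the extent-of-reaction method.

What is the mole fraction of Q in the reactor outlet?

0.521

For M: n = n₀ − 1ξ → 57 = 119 − 1ξ, giving ξ = 62 mol/min.
Outlet amounts (n = n₀ + ν ξ):
  M: 119 − 1(62) = 57
  Q: 0 + 1(62) = 62
Total out = 119 mol/min; y_Q = 62 / 119 = 0.521.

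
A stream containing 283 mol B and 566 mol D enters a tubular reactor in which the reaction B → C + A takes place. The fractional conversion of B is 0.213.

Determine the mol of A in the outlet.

60.3 mol

B reacted = 0.213 × 283 = 60.28 mol; ν_B = −1, so ξ = 60.28/1 = 60.28 mol.
Outlet amounts (n = n₀ + ν ξ):
  B: 283 − 1(60.28) = 222.7
  C: 0 + 1(60.28) = 60.28
  A: 0 + 1(60.28) = 60.28
  D: 566 (inert)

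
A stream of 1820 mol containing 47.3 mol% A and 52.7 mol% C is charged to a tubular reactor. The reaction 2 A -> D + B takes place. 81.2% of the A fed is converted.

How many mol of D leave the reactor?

350 mol

A reacted = 0.812 × 860.9 = 699 mol; ν_A = −2, so ξ = 699/2 = 349.5 mol.
Outlet amounts (n = n₀ + ν ξ):
  A: 860.9 − 2(349.5) = 161.8
  D: 0 + 1(349.5) = 349.5
  B: 0 + 1(349.5) = 349.5
  C: 959.1 (inert)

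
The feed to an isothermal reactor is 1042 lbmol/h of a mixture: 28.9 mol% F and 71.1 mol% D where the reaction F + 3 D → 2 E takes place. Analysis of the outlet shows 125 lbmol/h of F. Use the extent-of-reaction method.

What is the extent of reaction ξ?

For F: n = n₀ − 1ξ → 125 = 301.1 − 1ξ, giving ξ = 176.1 lbmol/h.
Outlet amounts (n = n₀ + ν ξ):
  F: 301.1 − 1(176.1) = 125
  D: 740.9 − 3(176.1) = 212.4
  E: 0 + 2(176.1) = 352.3

ξ = 176 lbmol/h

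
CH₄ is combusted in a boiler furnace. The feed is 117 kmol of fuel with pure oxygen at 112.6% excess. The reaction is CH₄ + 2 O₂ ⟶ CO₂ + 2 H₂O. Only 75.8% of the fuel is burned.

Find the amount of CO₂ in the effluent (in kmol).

88.7 kmol

Stoichiometric O₂ = 2 × 117 = 234 kmol; O₂ fed = 234 × 2.126 = 497.5 kmol.
Fuel reacted = 0.758 × 117 → ξ = 88.69 kmol.
Outlet (n = n₀ + ν ξ):
  CH₄: 117 − 1(88.69) = 28.31
  O₂: 497.5 − 2(88.69) = 320.1
  CO₂: 0 + 1(88.69) = 88.69
  H₂O: 0 + 2(88.69) = 177.4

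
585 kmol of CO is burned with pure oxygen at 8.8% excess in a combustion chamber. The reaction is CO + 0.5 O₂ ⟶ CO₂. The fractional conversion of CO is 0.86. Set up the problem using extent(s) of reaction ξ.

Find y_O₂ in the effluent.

0.102

Stoichiometric O₂ = 0.5 × 585 = 292.5 kmol; O₂ fed = 292.5 × 1.088 = 318.2 kmol.
Fuel reacted = 0.86 × 585 → ξ = 503.1 kmol.
Outlet (n = n₀ + ν ξ):
  CO: 585 − 1(503.1) = 81.9
  O₂: 318.2 − 0.5(503.1) = 66.69
  CO₂: 0 + 1(503.1) = 503.1
Total out = 651.7 kmol; y_O₂ = 66.69 / 651.7 = 0.1023.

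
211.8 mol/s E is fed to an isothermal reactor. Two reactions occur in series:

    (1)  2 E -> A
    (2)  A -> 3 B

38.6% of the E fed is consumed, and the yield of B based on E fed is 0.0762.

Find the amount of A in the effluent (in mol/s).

35.5 mol/s

Conversion of E: E consumed = 2ξ₁ = 0.386 × 211.8 → ξ₁ = 40.88 mol/s.
Yield of B: 3ξ₂ / 211.8 = 0.0762 → ξ₂ = 5.38 mol/s.
Outlet amounts (n = n₀ + Σ ν·ξ):
  E: 211.8 − 2(40.88) = 130
  A: 0 + 1(40.88) − 1(5.38) = 35.5
  B: 0 + 3(5.38) = 16.14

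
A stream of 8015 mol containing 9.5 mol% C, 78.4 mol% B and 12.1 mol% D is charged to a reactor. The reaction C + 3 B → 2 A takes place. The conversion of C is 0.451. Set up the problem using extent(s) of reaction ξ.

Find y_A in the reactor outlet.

C reacted = 0.451 × 761.4 = 343.4 mol; ν_C = −1, so ξ = 343.4/1 = 343.4 mol.
Outlet amounts (n = n₀ + ν ξ):
  C: 761.4 − 1(343.4) = 418
  B: 6284 − 3(343.4) = 5254
  A: 0 + 2(343.4) = 686.8
  D: 969.8 (inert)
Total out = 7328 mol; y_A = 686.8 / 7328 = 0.09372.

0.0937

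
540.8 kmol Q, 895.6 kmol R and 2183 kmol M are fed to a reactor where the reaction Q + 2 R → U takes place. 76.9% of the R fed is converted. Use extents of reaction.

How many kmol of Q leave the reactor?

196 kmol

R reacted = 0.769 × 895.6 = 688.7 kmol; ν_R = −2, so ξ = 688.7/2 = 344.4 kmol.
Outlet amounts (n = n₀ + ν ξ):
  Q: 540.8 − 1(344.4) = 196.4
  R: 895.6 − 2(344.4) = 206.9
  U: 0 + 1(344.4) = 344.4
  M: 2183 (inert)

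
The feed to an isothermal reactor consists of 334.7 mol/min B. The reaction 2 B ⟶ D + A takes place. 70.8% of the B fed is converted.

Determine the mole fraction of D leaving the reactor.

B reacted = 0.708 × 334.7 = 237 mol/min; ν_B = −2, so ξ = 237/2 = 118.5 mol/min.
Outlet amounts (n = n₀ + ν ξ):
  B: 334.7 − 2(118.5) = 97.73
  D: 0 + 1(118.5) = 118.5
  A: 0 + 1(118.5) = 118.5
Total out = 334.7 mol/min; y_D = 118.5 / 334.7 = 0.354.

0.354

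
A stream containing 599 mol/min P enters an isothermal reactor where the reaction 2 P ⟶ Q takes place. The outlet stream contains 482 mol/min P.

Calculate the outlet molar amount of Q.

For P: n = n₀ − 2ξ → 482 = 599 − 2ξ, giving ξ = 58.5 mol/min.
Outlet amounts (n = n₀ + ν ξ):
  P: 599 − 2(58.5) = 482
  Q: 0 + 1(58.5) = 58.5

58.5 mol/min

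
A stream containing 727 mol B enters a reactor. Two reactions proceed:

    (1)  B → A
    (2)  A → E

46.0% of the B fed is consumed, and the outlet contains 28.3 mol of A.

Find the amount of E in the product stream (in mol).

306 mol

Conversion of B: B consumed = 1ξ₁ = 0.46 × 727 → ξ₁ = 334.4 mol.
A balance: n_A = 0 + 1ξ₁ − 1ξ₂ = 28.3 → ξ₂ = (1·334.4 − 28.3)/1 = 306.1 mol.
Outlet amounts (n = n₀ + Σ ν·ξ):
  B: 727 − 1(334.4) = 392.6
  A: 0 + 1(334.4) − 1(306.1) = 28.3
  E: 0 + 1(306.1) = 306.1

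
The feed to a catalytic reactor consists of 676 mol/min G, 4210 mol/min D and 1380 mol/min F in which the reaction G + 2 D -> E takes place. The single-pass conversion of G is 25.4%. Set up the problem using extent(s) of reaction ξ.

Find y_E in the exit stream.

0.029

G reacted = 0.254 × 676 = 171.7 mol/min; ν_G = −1, so ξ = 171.7/1 = 171.7 mol/min.
Outlet amounts (n = n₀ + ν ξ):
  G: 676 − 1(171.7) = 504.3
  D: 4210 − 2(171.7) = 3867
  E: 0 + 1(171.7) = 171.7
  F: 1380 (inert)
Total out = 5923 mol/min; y_E = 171.7 / 5923 = 0.02899.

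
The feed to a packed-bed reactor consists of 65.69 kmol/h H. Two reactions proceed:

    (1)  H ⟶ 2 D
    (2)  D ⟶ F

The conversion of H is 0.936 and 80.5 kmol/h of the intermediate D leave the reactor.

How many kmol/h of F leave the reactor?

42.5 kmol/h

Conversion of H: H consumed = 1ξ₁ = 0.936 × 65.69 → ξ₁ = 61.49 kmol/h.
D balance: n_D = 0 + 2ξ₁ − 1ξ₂ = 80.5 → ξ₂ = (2·61.49 − 80.5)/1 = 42.47 kmol/h.
Outlet amounts (n = n₀ + Σ ν·ξ):
  H: 65.69 − 1(61.49) = 4.204
  D: 0 + 2(61.49) − 1(42.47) = 80.5
  F: 0 + 1(42.47) = 42.47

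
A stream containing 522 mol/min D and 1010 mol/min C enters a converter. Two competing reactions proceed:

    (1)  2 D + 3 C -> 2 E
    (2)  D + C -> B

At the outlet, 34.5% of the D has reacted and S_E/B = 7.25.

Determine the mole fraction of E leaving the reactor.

Conversion of D: D consumed = 0.345 × 522 = 180.1 mol/min = 2ξ₁ + 1ξ₂.
Selectivity: 2ξ₁ / (1ξ₂) = 7.25 → ξ₁ = 3.625 ξ₂.
Substitute: (2·3.625 + 1) ξ₂ = 180.1 → ξ₂ = 21.83 mol/min, ξ₁ = 79.13 mol/min.
Outlet amounts (n = n₀ + Σ ν·ξ):
  D: 522 − 2(79.13) − 1(21.83) = 341.9
  C: 1010 − 3(79.13) − 1(21.83) = 750.8
  E: 0 + 2(79.13) = 158.3
  B: 0 + 1(21.83) = 21.83
Total out = 1273 mol/min; y_E = 158.3 / 1273 = 0.1243.

0.124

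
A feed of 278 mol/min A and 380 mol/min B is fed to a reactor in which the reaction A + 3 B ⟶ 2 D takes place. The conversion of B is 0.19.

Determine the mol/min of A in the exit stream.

B reacted = 0.19 × 380 = 72.2 mol/min; ν_B = −3, so ξ = 72.2/3 = 24.07 mol/min.
Outlet amounts (n = n₀ + ν ξ):
  A: 278 − 1(24.07) = 253.9
  B: 380 − 3(24.07) = 307.8
  D: 0 + 2(24.07) = 48.13

254 mol/min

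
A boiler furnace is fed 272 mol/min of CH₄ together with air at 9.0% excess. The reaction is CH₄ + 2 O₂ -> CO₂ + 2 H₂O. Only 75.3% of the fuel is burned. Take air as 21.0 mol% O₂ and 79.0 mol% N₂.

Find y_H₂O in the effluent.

0.132

Stoichiometric O₂ = 2 × 272 = 544 mol/min; O₂ fed = 544 × 1.090 = 593 mol/min.
N₂ fed = 593 × 79/21 = 2231 mol/min.
Fuel reacted = 0.753 × 272 → ξ = 204.8 mol/min.
Outlet (n = n₀ + ν ξ):
  CH₄: 272 − 1(204.8) = 67.18
  O₂: 593 − 2(204.8) = 183.3
  N₂: 2231 (inert)
  CO₂: 0 + 1(204.8) = 204.8
  H₂O: 0 + 2(204.8) = 409.6
Total out = 3096 mol/min; y_H₂O = 409.6 / 3096 = 0.1323.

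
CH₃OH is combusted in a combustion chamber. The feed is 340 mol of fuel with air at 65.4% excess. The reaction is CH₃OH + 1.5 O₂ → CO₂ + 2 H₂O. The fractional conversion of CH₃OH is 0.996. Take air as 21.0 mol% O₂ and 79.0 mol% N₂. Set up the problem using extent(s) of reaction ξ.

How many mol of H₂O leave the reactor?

677 mol

Stoichiometric O₂ = 1.5 × 340 = 510 mol; O₂ fed = 510 × 1.654 = 843.5 mol.
N₂ fed = 843.5 × 79/21 = 3173 mol.
Fuel reacted = 0.996 × 340 → ξ = 338.6 mol.
Outlet (n = n₀ + ν ξ):
  CH₃OH: 340 − 1(338.6) = 1.36
  O₂: 843.5 − 1.5(338.6) = 335.6
  N₂: 3173 (inert)
  CO₂: 0 + 1(338.6) = 338.6
  H₂O: 0 + 2(338.6) = 677.3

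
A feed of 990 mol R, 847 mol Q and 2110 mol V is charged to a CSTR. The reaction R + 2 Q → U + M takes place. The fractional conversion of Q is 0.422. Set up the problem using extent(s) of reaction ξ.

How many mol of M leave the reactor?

179 mol

Q reacted = 0.422 × 847 = 357.4 mol; ν_Q = −2, so ξ = 357.4/2 = 178.7 mol.
Outlet amounts (n = n₀ + ν ξ):
  R: 990 − 1(178.7) = 811.3
  Q: 847 − 2(178.7) = 489.6
  U: 0 + 1(178.7) = 178.7
  M: 0 + 1(178.7) = 178.7
  V: 2110 (inert)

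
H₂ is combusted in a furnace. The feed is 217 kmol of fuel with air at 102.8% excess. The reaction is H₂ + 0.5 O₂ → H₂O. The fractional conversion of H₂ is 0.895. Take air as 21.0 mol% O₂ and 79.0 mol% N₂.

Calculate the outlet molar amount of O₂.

Stoichiometric O₂ = 0.5 × 217 = 108.5 kmol; O₂ fed = 108.5 × 2.028 = 220 kmol.
N₂ fed = 220 × 79/21 = 827.8 kmol.
Fuel reacted = 0.895 × 217 → ξ = 194.2 kmol.
Outlet (n = n₀ + ν ξ):
  H₂: 217 − 1(194.2) = 22.78
  O₂: 220 − 0.5(194.2) = 122.9
  N₂: 827.8 (inert)
  H₂O: 0 + 1(194.2) = 194.2

123 kmol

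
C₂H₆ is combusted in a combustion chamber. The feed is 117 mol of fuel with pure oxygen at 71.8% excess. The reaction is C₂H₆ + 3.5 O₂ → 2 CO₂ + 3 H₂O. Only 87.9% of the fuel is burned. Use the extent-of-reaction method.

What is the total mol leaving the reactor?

Stoichiometric O₂ = 3.5 × 117 = 409.5 mol; O₂ fed = 409.5 × 1.718 = 703.5 mol.
Fuel reacted = 0.879 × 117 → ξ = 102.8 mol.
Outlet (n = n₀ + ν ξ):
  C₂H₆: 117 − 1(102.8) = 14.16
  O₂: 703.5 − 3.5(102.8) = 343.6
  CO₂: 0 + 2(102.8) = 205.7
  H₂O: 0 + 3(102.8) = 308.5
Total out = 14.16 + 343.6 + 205.7 + 308.5 = 871.9 mol.

872 mol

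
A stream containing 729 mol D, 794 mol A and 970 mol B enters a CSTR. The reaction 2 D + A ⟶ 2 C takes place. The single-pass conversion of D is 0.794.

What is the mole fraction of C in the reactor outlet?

0.263

D reacted = 0.794 × 729 = 578.8 mol; ν_D = −2, so ξ = 578.8/2 = 289.4 mol.
Outlet amounts (n = n₀ + ν ξ):
  D: 729 − 2(289.4) = 150.2
  A: 794 − 1(289.4) = 504.6
  C: 0 + 2(289.4) = 578.8
  B: 970 (inert)
Total out = 2204 mol; y_C = 578.8 / 2204 = 0.2627.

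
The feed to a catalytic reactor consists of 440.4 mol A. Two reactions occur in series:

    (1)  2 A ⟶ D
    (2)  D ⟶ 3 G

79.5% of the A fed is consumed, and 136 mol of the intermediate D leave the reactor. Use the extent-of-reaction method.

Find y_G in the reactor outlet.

Conversion of A: A consumed = 2ξ₁ = 0.795 × 440.4 → ξ₁ = 175.1 mol.
D balance: n_D = 0 + 1ξ₁ − 1ξ₂ = 136 → ξ₂ = (1·175.1 − 136)/1 = 39.06 mol.
Outlet amounts (n = n₀ + Σ ν·ξ):
  A: 440.4 − 2(175.1) = 90.28
  D: 0 + 1(175.1) − 1(39.06) = 136
  G: 0 + 3(39.06) = 117.2
Total out = 343.5 mol; y_G = 117.2 / 343.5 = 0.3412.

0.341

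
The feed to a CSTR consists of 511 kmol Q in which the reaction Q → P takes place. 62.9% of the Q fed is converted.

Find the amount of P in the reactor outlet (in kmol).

321 kmol

Q reacted = 0.629 × 511 = 321.4 kmol; ν_Q = −1, so ξ = 321.4/1 = 321.4 kmol.
Outlet amounts (n = n₀ + ν ξ):
  Q: 511 − 1(321.4) = 189.6
  P: 0 + 1(321.4) = 321.4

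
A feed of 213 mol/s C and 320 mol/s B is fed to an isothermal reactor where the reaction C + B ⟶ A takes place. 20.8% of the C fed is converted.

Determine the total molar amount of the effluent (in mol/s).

C reacted = 0.208 × 213 = 44.3 mol/s; ν_C = −1, so ξ = 44.3/1 = 44.3 mol/s.
Outlet amounts (n = n₀ + ν ξ):
  C: 213 − 1(44.3) = 168.7
  B: 320 − 1(44.3) = 275.7
  A: 0 + 1(44.3) = 44.3
Total out = 168.7 + 275.7 + 44.3 = 488.7 mol/s.

489 mol/s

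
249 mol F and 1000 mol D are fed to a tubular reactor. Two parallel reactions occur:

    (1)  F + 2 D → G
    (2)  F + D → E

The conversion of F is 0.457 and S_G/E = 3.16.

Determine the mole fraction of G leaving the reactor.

0.0824

Conversion of F: F consumed = 0.457 × 249 = 113.8 mol = 1ξ₁ + 1ξ₂.
Selectivity: 1ξ₁ / (1ξ₂) = 3.16 → ξ₁ = 3.16 ξ₂.
Substitute: (1·3.16 + 1) ξ₂ = 113.8 → ξ₂ = 27.35 mol, ξ₁ = 86.44 mol.
Outlet amounts (n = n₀ + Σ ν·ξ):
  F: 249 − 1(86.44) − 1(27.35) = 135.2
  D: 1000 − 2(86.44) − 1(27.35) = 799.8
  G: 0 + 1(86.44) = 86.44
  E: 0 + 1(27.35) = 27.35
Total out = 1049 mol; y_G = 86.44 / 1049 = 0.08242.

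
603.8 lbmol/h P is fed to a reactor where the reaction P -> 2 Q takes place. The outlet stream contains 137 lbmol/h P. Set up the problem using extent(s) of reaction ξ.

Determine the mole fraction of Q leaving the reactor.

For P: n = n₀ − 1ξ → 137 = 603.8 − 1ξ, giving ξ = 466.8 lbmol/h.
Outlet amounts (n = n₀ + ν ξ):
  P: 603.8 − 1(466.8) = 137
  Q: 0 + 2(466.8) = 933.6
Total out = 1071 lbmol/h; y_Q = 933.6 / 1071 = 0.872.

0.872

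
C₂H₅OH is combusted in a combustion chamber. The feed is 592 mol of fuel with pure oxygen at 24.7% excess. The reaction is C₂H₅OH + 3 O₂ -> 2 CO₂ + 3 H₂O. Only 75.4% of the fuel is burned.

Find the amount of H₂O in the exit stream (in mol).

1340 mol

Stoichiometric O₂ = 3 × 592 = 1776 mol; O₂ fed = 1776 × 1.247 = 2215 mol.
Fuel reacted = 0.754 × 592 → ξ = 446.4 mol.
Outlet (n = n₀ + ν ξ):
  C₂H₅OH: 592 − 1(446.4) = 145.6
  O₂: 2215 − 3(446.4) = 875.6
  CO₂: 0 + 2(446.4) = 892.7
  H₂O: 0 + 3(446.4) = 1339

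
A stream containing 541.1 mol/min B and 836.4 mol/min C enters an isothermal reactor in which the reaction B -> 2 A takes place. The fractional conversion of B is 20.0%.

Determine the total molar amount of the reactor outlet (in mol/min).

B reacted = 0.2 × 541.1 = 108.2 mol/min; ν_B = −1, so ξ = 108.2/1 = 108.2 mol/min.
Outlet amounts (n = n₀ + ν ξ):
  B: 541.1 − 1(108.2) = 432.9
  A: 0 + 2(108.2) = 216.4
  C: 836.4 (inert)
Total out = 432.9 + 216.4 + 836.4 = 1486 mol/min.

1490 mol/min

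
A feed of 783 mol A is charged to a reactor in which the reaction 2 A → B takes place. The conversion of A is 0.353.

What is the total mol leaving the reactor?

A reacted = 0.353 × 783 = 276.4 mol; ν_A = −2, so ξ = 276.4/2 = 138.2 mol.
Outlet amounts (n = n₀ + ν ξ):
  A: 783 − 2(138.2) = 506.6
  B: 0 + 1(138.2) = 138.2
Total out = 506.6 + 138.2 = 644.8 mol.

645 mol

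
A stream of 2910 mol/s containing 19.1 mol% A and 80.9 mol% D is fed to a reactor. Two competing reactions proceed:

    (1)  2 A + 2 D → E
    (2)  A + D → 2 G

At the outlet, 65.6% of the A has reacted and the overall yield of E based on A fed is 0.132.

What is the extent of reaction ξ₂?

ξ₂ = 218 mol/s

Yield of E: 1ξ₁ / 555.8 = 0.132 → ξ₁ = 73.37 mol/s.
Conversion of A: 2ξ₁ + 1ξ₂ = 0.656 × 555.8 = 364.6 → ξ₂ = 217.9 mol/s.
Outlet amounts (n = n₀ + Σ ν·ξ):
  A: 555.8 − 2(73.37) − 1(217.9) = 191.2
  D: 2354 − 2(73.37) − 1(217.9) = 1990
  E: 0 + 1(73.37) = 73.37
  G: 0 + 2(217.9) = 435.8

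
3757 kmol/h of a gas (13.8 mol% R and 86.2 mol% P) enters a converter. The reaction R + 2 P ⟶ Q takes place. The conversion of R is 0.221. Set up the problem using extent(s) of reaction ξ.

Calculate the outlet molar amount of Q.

R reacted = 0.221 × 518.5 = 114.6 kmol/h; ν_R = −1, so ξ = 114.6/1 = 114.6 kmol/h.
Outlet amounts (n = n₀ + ν ξ):
  R: 518.5 − 1(114.6) = 403.9
  P: 3239 − 2(114.6) = 3009
  Q: 0 + 1(114.6) = 114.6

115 kmol/h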